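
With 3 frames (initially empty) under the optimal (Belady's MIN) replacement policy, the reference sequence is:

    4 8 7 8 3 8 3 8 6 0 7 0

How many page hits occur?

6

4 → fault, frames (4)
8 → fault, frames (4 8)
7 → fault, frames (4 8 7)
8 → hit
3 → fault, evict 4, frames (8 7 3)
8 → hit
3 → hit
8 → hit
6 → fault, evict 3, frames (8 7 6)
0 → fault, evict 6, frames (8 7 0)
7 → hit
0 → hit
Hits: 6.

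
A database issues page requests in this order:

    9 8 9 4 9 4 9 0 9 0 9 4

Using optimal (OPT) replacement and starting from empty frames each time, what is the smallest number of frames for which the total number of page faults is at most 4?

3

f=1: 12 faults
f=2: 5 faults
f=3: 4 faults
f=4: 4 faults
Smallest f with faults ≤ 4 is 3.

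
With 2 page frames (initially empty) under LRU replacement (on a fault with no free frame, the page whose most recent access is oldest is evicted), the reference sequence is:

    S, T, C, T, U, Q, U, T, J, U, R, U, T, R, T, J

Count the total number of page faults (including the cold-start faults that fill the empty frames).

S → fault, frames (S)
T → fault, frames (S T)
C → fault, evict S, frames (T C)
T → hit
U → fault, evict C, frames (T U)
Q → fault, evict T, frames (U Q)
U → hit
T → fault, evict Q, frames (U T)
J → fault, evict U, frames (T J)
U → fault, evict T, frames (J U)
R → fault, evict J, frames (U R)
U → hit
T → fault, evict R, frames (U T)
R → fault, evict U, frames (T R)
T → hit
J → fault, evict R, frames (T J)
Page faults: 12.

12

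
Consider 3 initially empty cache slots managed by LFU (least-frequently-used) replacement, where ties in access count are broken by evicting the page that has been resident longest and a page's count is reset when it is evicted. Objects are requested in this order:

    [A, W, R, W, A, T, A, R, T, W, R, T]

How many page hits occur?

A → fault, frames [A]
W → fault, frames [A, W]
R → fault, frames [A, W, R]
W → hit
A → hit
T → fault, evict R, frames [A, W, T]
A → hit
R → fault, evict T, frames [A, W, R]
T → fault, evict R, frames [A, W, T]
W → hit
R → fault, evict T, frames [A, W, R]
T → fault, evict R, frames [A, W, T]
Hits: 4.

4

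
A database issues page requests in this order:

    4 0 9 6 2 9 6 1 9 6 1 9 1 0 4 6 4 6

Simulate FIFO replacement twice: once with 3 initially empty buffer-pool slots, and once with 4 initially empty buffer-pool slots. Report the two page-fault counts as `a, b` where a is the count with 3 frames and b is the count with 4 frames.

3 frames: F F F F F . . F F F . . . F F . . . → 10 faults.
4 frames: F F F F F . . F . . . . . F F F . . → 9 faults.
9 < 10: adding a frame reduced faults, as is typical.

10, 9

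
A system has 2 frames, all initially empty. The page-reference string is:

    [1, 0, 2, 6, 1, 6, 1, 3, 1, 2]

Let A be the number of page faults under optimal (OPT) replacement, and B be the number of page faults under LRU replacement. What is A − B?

-1

Under OPT: F F F F . . . F . F → 6 faults.
Under LRU: F F F F F . . F . F → 7 faults.
A − B = 6 − 7 = -1.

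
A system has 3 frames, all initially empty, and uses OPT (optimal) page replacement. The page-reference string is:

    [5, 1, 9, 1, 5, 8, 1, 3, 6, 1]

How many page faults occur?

6

5: fault, frames [5]
1: fault, frames [5, 1]
9: fault, frames [5, 1, 9]
1: hit
5: hit
8: fault, evict 9, frames [5, 1, 8]
1: hit
3: fault, evict 8, frames [5, 1, 3]
6: fault, evict 3, frames [5, 1, 6]
1: hit
Page faults: 6.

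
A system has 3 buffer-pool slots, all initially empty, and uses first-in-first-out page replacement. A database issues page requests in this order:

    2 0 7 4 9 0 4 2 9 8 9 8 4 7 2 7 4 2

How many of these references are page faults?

2 -> fault, frames {2}
0 -> fault, frames {2,0}
7 -> fault, frames {2,0,7}
4 -> fault, evict 2, frames {0,7,4}
9 -> fault, evict 0, frames {7,4,9}
0 -> fault, evict 7, frames {4,9,0}
4 -> hit
2 -> fault, evict 4, frames {9,0,2}
9 -> hit
8 -> fault, evict 9, frames {0,2,8}
9 -> fault, evict 0, frames {2,8,9}
8 -> hit
4 -> fault, evict 2, frames {8,9,4}
7 -> fault, evict 8, frames {9,4,7}
2 -> fault, evict 9, frames {4,7,2}
7 -> hit
4 -> hit
2 -> hit
Page faults: 12.

12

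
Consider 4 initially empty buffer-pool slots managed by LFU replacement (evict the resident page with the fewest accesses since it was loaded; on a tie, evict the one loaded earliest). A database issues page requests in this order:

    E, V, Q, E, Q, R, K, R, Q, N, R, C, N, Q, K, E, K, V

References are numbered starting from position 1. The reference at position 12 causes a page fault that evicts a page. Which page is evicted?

N

pos 1: E: fault, frames [E]
pos 2: V: fault, frames [E, V]
pos 3: Q: fault, frames [E, V, Q]
pos 4: E: hit
pos 5: Q: hit
pos 6: R: fault, frames [E, V, Q, R]
pos 7: K: fault, evict V, frames [E, Q, R, K]
pos 8: R: hit
pos 9: Q: hit
pos 10: N: fault, evict K, frames [E, Q, R, N]
pos 11: R: hit
pos 12: C: fault, evict N, frames [E, Q, R, C]
At position 12, page N is evicted.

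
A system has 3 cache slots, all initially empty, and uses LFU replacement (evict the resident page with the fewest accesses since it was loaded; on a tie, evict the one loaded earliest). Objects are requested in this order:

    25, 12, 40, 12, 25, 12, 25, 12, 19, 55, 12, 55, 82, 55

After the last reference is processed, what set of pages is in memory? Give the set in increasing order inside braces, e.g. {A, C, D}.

{12, 25, 55}

25 -> fault, frames {25}
12 -> fault, frames {25,12}
40 -> fault, frames {25,12,40}
12 -> hit
25 -> hit
12 -> hit
25 -> hit
12 -> hit
19 -> fault, evict 40, frames {25,12,19}
55 -> fault, evict 19, frames {25,12,55}
12 -> hit
55 -> hit
82 -> fault, evict 55, frames {25,12,82}
55 -> fault, evict 82, frames {25,12,55}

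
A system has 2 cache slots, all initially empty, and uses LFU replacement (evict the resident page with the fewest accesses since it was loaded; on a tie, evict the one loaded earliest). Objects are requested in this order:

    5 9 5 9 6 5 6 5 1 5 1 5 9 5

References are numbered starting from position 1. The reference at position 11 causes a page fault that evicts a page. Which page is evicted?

5

pos 1: 5 → fault, frames (5)
pos 2: 9 → fault, frames (5 9)
pos 3: 5 → hit
pos 4: 9 → hit
pos 5: 6 → fault, evict 5, frames (9 6)
pos 6: 5 → fault, evict 6, frames (9 5)
pos 7: 6 → fault, evict 5, frames (9 6)
pos 8: 5 → fault, evict 6, frames (9 5)
pos 9: 1 → fault, evict 5, frames (9 1)
pos 10: 5 → fault, evict 1, frames (9 5)
pos 11: 1 → fault, evict 5, frames (9 1)
At position 11, page 5 is evicted.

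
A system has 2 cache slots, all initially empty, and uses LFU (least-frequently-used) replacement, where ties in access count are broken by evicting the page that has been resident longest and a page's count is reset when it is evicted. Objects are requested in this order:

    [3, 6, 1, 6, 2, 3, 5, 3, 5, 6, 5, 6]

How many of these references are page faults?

8

3: miss, frames (3)
6: miss, frames (3 6)
1: miss, evict 3, frames (6 1)
6: hit
2: miss, evict 1, frames (6 2)
3: miss, evict 2, frames (6 3)
5: miss, evict 3, frames (6 5)
3: miss, evict 5, frames (6 3)
5: miss, evict 3, frames (6 5)
6: hit
5: hit
6: hit
Page faults: 8.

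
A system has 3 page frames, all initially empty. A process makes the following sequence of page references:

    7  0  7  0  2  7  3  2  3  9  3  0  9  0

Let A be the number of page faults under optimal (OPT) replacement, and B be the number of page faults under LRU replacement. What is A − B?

-1

Under OPT: F F . . F . F . . F . . . . → 5 faults.
Under LRU: F F . . F . F . . F . F . . → 6 faults.
A − B = 5 − 6 = -1.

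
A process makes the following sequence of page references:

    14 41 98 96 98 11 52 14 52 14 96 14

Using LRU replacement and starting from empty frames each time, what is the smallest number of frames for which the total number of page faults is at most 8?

f=1: 12 faults
f=2: 8 faults
f=3: 8 faults
f=4: 8 faults
f=5: 7 faults
f=6: 6 faults
Smallest f with faults ≤ 8 is 2.

2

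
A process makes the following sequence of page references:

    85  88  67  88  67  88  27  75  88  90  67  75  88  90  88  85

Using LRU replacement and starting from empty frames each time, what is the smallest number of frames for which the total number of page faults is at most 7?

5

f=1: 16 faults
f=2: 12 faults
f=3: 11 faults
f=4: 8 faults
f=5: 7 faults
f=6: 6 faults
Smallest f with faults ≤ 7 is 5.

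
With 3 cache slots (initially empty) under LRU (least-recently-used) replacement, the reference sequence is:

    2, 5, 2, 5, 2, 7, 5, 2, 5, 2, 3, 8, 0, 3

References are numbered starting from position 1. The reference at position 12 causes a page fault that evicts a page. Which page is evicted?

5

pos 1: 2 -> miss, frames (2)
pos 2: 5 -> miss, frames (2 5)
pos 3: 2 -> hit
pos 4: 5 -> hit
pos 5: 2 -> hit
pos 6: 7 -> miss, frames (5 2 7)
pos 7: 5 -> hit
pos 8: 2 -> hit
pos 9: 5 -> hit
pos 10: 2 -> hit
pos 11: 3 -> miss, evict 7, frames (5 2 3)
pos 12: 8 -> miss, evict 5, frames (2 3 8)
At position 12, page 5 is evicted.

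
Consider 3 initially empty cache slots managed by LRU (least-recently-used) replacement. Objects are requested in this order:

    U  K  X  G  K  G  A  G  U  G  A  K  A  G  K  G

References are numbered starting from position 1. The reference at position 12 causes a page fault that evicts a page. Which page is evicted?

pos 1: U -> miss, frames [U]
pos 2: K -> miss, frames [U, K]
pos 3: X -> miss, frames [U, K, X]
pos 4: G -> miss, evict U, frames [K, X, G]
pos 5: K -> hit
pos 6: G -> hit
pos 7: A -> miss, evict X, frames [K, G, A]
pos 8: G -> hit
pos 9: U -> miss, evict K, frames [A, G, U]
pos 10: G -> hit
pos 11: A -> hit
pos 12: K -> miss, evict U, frames [G, A, K]
At position 12, page U is evicted.

U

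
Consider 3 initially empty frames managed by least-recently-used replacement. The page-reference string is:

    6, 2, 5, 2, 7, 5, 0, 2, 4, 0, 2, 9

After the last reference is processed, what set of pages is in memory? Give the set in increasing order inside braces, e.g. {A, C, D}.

6 -> miss, frames [6]
2 -> miss, frames [6, 2]
5 -> miss, frames [6, 2, 5]
2 -> hit
7 -> miss, evict 6, frames [5, 2, 7]
5 -> hit
0 -> miss, evict 2, frames [7, 5, 0]
2 -> miss, evict 7, frames [5, 0, 2]
4 -> miss, evict 5, frames [0, 2, 4]
0 -> hit
2 -> hit
9 -> miss, evict 4, frames [0, 2, 9]

{0, 2, 9}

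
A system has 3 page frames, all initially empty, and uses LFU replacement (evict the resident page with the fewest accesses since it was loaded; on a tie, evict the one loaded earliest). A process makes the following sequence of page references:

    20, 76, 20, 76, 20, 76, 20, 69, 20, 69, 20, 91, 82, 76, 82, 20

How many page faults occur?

20 -> miss, frames {20}
76 -> miss, frames {20,76}
20 -> hit
76 -> hit
20 -> hit
76 -> hit
20 -> hit
69 -> miss, frames {20,76,69}
20 -> hit
69 -> hit
20 -> hit
91 -> miss, evict 69, frames {20,76,91}
82 -> miss, evict 91, frames {20,76,82}
76 -> hit
82 -> hit
20 -> hit
Page faults: 5.

5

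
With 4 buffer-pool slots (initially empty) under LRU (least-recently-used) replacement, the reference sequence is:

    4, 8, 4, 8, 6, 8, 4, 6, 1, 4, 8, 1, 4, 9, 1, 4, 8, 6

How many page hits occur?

12

4 -> miss, frames (4)
8 -> miss, frames (4 8)
4 -> hit
8 -> hit
6 -> miss, frames (4 8 6)
8 -> hit
4 -> hit
6 -> hit
1 -> miss, frames (8 4 6 1)
4 -> hit
8 -> hit
1 -> hit
4 -> hit
9 -> miss, evict 6, frames (8 1 4 9)
1 -> hit
4 -> hit
8 -> hit
6 -> miss, evict 9, frames (1 4 8 6)
Hits: 12.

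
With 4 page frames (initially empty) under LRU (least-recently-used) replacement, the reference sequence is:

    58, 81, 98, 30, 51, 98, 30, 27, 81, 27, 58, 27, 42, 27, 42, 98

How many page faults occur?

58 -> fault, frames [58]
81 -> fault, frames [58, 81]
98 -> fault, frames [58, 81, 98]
30 -> fault, frames [58, 81, 98, 30]
51 -> fault, evict 58, frames [81, 98, 30, 51]
98 -> hit
30 -> hit
27 -> fault, evict 81, frames [51, 98, 30, 27]
81 -> fault, evict 51, frames [98, 30, 27, 81]
27 -> hit
58 -> fault, evict 98, frames [30, 81, 27, 58]
27 -> hit
42 -> fault, evict 30, frames [81, 58, 27, 42]
27 -> hit
42 -> hit
98 -> fault, evict 81, frames [58, 27, 42, 98]
Page faults: 10.

10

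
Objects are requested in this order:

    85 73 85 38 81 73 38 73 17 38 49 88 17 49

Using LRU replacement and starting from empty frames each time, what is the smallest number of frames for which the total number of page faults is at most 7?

4

f=1: 14 faults
f=2: 12 faults
f=3: 9 faults
f=4: 7 faults
f=5: 7 faults
f=6: 7 faults
f=7: 7 faults
Smallest f with faults ≤ 7 is 4.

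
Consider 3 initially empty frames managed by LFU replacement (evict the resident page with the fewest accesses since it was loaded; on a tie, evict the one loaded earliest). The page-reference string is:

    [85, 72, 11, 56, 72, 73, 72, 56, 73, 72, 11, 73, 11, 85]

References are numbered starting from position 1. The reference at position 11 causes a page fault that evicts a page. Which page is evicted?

pos 1: 85 → miss, frames {85}
pos 2: 72 → miss, frames {85,72}
pos 3: 11 → miss, frames {85,72,11}
pos 4: 56 → miss, evict 85, frames {72,11,56}
pos 5: 72 → hit
pos 6: 73 → miss, evict 11, frames {72,56,73}
pos 7: 72 → hit
pos 8: 56 → hit
pos 9: 73 → hit
pos 10: 72 → hit
pos 11: 11 → miss, evict 56, frames {72,73,11}
At position 11, page 56 is evicted.

56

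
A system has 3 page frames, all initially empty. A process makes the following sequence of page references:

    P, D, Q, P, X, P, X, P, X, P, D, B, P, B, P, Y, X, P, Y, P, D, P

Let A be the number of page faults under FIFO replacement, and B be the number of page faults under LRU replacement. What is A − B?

Under FIFO: F F F . F F . . . . F F . . . F F F . . F . → 11 faults.
Under LRU: F F F . F . . . . . F F . . . F F . . . F . → 9 faults.
A − B = 11 − 9 = 2.

2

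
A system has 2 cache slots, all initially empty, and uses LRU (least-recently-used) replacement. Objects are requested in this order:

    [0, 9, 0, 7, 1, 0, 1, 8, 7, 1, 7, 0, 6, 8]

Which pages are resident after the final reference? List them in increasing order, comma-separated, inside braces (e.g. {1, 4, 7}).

0: fault, frames (0)
9: fault, frames (0 9)
0: hit
7: fault, evict 9, frames (0 7)
1: fault, evict 0, frames (7 1)
0: fault, evict 7, frames (1 0)
1: hit
8: fault, evict 0, frames (1 8)
7: fault, evict 1, frames (8 7)
1: fault, evict 8, frames (7 1)
7: hit
0: fault, evict 1, frames (7 0)
6: fault, evict 7, frames (0 6)
8: fault, evict 0, frames (6 8)

{6, 8}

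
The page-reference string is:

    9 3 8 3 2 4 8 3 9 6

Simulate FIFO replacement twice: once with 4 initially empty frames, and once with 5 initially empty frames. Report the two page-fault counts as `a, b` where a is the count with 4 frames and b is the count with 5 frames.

7, 6

4 frames: F F F . F F . . F F → 7 faults.
5 frames: F F F . F F . . . F → 6 faults.
6 < 7: adding a frame reduced faults, as is typical.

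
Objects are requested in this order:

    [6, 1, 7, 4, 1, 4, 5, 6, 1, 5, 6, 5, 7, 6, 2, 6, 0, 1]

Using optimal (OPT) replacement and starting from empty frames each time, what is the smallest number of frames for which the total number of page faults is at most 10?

3

f=1: 18 faults
f=2: 11 faults
f=3: 8 faults
f=4: 7 faults
f=5: 7 faults
f=6: 7 faults
f=7: 7 faults
Smallest f with faults ≤ 10 is 3.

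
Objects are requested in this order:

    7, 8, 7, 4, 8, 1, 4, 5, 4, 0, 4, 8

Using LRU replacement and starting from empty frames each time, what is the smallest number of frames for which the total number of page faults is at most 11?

2

f=1: 12 faults
f=2: 9 faults
f=3: 7 faults
f=4: 7 faults
f=5: 6 faults
f=6: 6 faults
Smallest f with faults ≤ 11 is 2.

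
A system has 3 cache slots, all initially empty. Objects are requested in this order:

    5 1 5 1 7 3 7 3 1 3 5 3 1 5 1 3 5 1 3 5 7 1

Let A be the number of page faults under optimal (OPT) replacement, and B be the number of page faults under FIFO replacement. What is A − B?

-1

Under OPT: F F . . F F . . . . F . . . . . . . . . F . → 6 faults.
Under FIFO: F F . . F F . . . . F . F . . . . . . . F . → 7 faults.
A − B = 6 − 7 = -1.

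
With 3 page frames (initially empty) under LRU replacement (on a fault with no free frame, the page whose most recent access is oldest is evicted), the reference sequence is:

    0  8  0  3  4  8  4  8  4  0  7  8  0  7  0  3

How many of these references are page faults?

9

0 → fault, frames {0}
8 → fault, frames {0,8}
0 → hit
3 → fault, frames {8,0,3}
4 → fault, evict 8, frames {0,3,4}
8 → fault, evict 0, frames {3,4,8}
4 → hit
8 → hit
4 → hit
0 → fault, evict 3, frames {8,4,0}
7 → fault, evict 8, frames {4,0,7}
8 → fault, evict 4, frames {0,7,8}
0 → hit
7 → hit
0 → hit
3 → fault, evict 8, frames {7,0,3}
Page faults: 9.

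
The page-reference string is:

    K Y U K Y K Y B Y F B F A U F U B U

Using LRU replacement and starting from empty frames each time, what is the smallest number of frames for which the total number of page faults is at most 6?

6

f=1: 18 faults
f=2: 12 faults
f=3: 8 faults
f=4: 7 faults
f=5: 7 faults
f=6: 6 faults
Smallest f with faults ≤ 6 is 6.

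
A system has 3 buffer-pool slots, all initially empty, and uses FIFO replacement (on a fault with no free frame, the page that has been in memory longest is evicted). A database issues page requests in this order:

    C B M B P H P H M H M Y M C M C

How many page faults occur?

C → fault, frames (C)
B → fault, frames (C B)
M → fault, frames (C B M)
B → hit
P → fault, evict C, frames (B M P)
H → fault, evict B, frames (M P H)
P → hit
H → hit
M → hit
H → hit
M → hit
Y → fault, evict M, frames (P H Y)
M → fault, evict P, frames (H Y M)
C → fault, evict H, frames (Y M C)
M → hit
C → hit
Page faults: 8.

8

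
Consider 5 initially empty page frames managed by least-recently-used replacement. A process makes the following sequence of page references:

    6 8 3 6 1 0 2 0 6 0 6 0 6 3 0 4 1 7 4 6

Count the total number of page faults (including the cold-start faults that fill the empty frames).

6 -> miss, frames (6)
8 -> miss, frames (6 8)
3 -> miss, frames (6 8 3)
6 -> hit
1 -> miss, frames (8 3 6 1)
0 -> miss, frames (8 3 6 1 0)
2 -> miss, evict 8, frames (3 6 1 0 2)
0 -> hit
6 -> hit
0 -> hit
6 -> hit
0 -> hit
6 -> hit
3 -> hit
0 -> hit
4 -> miss, evict 1, frames (2 6 3 0 4)
1 -> miss, evict 2, frames (6 3 0 4 1)
7 -> miss, evict 6, frames (3 0 4 1 7)
4 -> hit
6 -> miss, evict 3, frames (0 1 7 4 6)
Page faults: 10.

10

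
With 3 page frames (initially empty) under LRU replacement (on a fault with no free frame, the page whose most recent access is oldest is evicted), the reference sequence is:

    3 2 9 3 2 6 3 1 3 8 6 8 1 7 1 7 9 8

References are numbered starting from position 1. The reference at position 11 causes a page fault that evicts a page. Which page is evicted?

1

pos 1: 3: fault, frames [3]
pos 2: 2: fault, frames [3, 2]
pos 3: 9: fault, frames [3, 2, 9]
pos 4: 3: hit
pos 5: 2: hit
pos 6: 6: fault, evict 9, frames [3, 2, 6]
pos 7: 3: hit
pos 8: 1: fault, evict 2, frames [6, 3, 1]
pos 9: 3: hit
pos 10: 8: fault, evict 6, frames [1, 3, 8]
pos 11: 6: fault, evict 1, frames [3, 8, 6]
At position 11, page 1 is evicted.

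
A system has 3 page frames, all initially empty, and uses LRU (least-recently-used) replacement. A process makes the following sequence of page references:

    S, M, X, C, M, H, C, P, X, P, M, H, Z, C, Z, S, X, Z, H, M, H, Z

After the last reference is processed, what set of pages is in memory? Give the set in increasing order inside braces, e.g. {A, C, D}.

{H, M, Z}

S: miss, frames {S}
M: miss, frames {S,M}
X: miss, frames {S,M,X}
C: miss, evict S, frames {M,X,C}
M: hit
H: miss, evict X, frames {C,M,H}
C: hit
P: miss, evict M, frames {H,C,P}
X: miss, evict H, frames {C,P,X}
P: hit
M: miss, evict C, frames {X,P,M}
H: miss, evict X, frames {P,M,H}
Z: miss, evict P, frames {M,H,Z}
C: miss, evict M, frames {H,Z,C}
Z: hit
S: miss, evict H, frames {C,Z,S}
X: miss, evict C, frames {Z,S,X}
Z: hit
H: miss, evict S, frames {X,Z,H}
M: miss, evict X, frames {Z,H,M}
H: hit
Z: hit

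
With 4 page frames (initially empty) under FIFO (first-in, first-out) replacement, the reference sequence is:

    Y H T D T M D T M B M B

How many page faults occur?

Y -> fault, frames {Y}
H -> fault, frames {Y,H}
T -> fault, frames {Y,H,T}
D -> fault, frames {Y,H,T,D}
T -> hit
M -> fault, evict Y, frames {H,T,D,M}
D -> hit
T -> hit
M -> hit
B -> fault, evict H, frames {T,D,M,B}
M -> hit
B -> hit
Page faults: 6.

6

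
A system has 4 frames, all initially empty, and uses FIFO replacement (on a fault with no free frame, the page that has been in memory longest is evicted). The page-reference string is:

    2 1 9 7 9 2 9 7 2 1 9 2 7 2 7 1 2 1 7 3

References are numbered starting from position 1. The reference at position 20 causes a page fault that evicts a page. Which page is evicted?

2

pos 1: 2 -> fault, frames (2)
pos 2: 1 -> fault, frames (2 1)
pos 3: 9 -> fault, frames (2 1 9)
pos 4: 7 -> fault, frames (2 1 9 7)
pos 5: 9 -> hit
pos 6: 2 -> hit
pos 7: 9 -> hit
pos 8: 7 -> hit
pos 9: 2 -> hit
pos 10: 1 -> hit
pos 11: 9 -> hit
pos 12: 2 -> hit
pos 13: 7 -> hit
pos 14: 2 -> hit
pos 15: 7 -> hit
pos 16: 1 -> hit
pos 17: 2 -> hit
pos 18: 1 -> hit
pos 19: 7 -> hit
pos 20: 3 -> fault, evict 2, frames (1 9 7 3)
At position 20, page 2 is evicted.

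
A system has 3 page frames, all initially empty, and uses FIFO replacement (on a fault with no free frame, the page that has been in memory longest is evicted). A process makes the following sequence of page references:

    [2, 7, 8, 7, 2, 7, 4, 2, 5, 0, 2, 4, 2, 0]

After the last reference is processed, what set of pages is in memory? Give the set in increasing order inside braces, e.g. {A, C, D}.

2: fault, frames [2]
7: fault, frames [2, 7]
8: fault, frames [2, 7, 8]
7: hit
2: hit
7: hit
4: fault, evict 2, frames [7, 8, 4]
2: fault, evict 7, frames [8, 4, 2]
5: fault, evict 8, frames [4, 2, 5]
0: fault, evict 4, frames [2, 5, 0]
2: hit
4: fault, evict 2, frames [5, 0, 4]
2: fault, evict 5, frames [0, 4, 2]
0: hit

{0, 2, 4}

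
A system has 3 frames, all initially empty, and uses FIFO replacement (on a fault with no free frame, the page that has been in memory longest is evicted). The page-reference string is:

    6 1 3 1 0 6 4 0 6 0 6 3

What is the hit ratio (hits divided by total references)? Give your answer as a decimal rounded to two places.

6 -> fault, frames (6)
1 -> fault, frames (6 1)
3 -> fault, frames (6 1 3)
1 -> hit
0 -> fault, evict 6, frames (1 3 0)
6 -> fault, evict 1, frames (3 0 6)
4 -> fault, evict 3, frames (0 6 4)
0 -> hit
6 -> hit
0 -> hit
6 -> hit
3 -> fault, evict 0, frames (6 4 3)
Hits: 5 of 12 references → 5/12 = 0.4167.

0.42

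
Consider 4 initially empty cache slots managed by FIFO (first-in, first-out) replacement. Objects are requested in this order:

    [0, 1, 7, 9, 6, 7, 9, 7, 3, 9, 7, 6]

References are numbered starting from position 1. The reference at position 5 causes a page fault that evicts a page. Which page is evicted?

0

pos 1: 0: miss, frames (0)
pos 2: 1: miss, frames (0 1)
pos 3: 7: miss, frames (0 1 7)
pos 4: 9: miss, frames (0 1 7 9)
pos 5: 6: miss, evict 0, frames (1 7 9 6)
At position 5, page 0 is evicted.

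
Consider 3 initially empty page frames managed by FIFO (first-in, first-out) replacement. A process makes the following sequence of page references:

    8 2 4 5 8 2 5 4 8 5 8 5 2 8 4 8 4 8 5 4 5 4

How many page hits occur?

8 → miss, frames (8)
2 → miss, frames (8 2)
4 → miss, frames (8 2 4)
5 → miss, evict 8, frames (2 4 5)
8 → miss, evict 2, frames (4 5 8)
2 → miss, evict 4, frames (5 8 2)
5 → hit
4 → miss, evict 5, frames (8 2 4)
8 → hit
5 → miss, evict 8, frames (2 4 5)
8 → miss, evict 2, frames (4 5 8)
5 → hit
2 → miss, evict 4, frames (5 8 2)
8 → hit
4 → miss, evict 5, frames (8 2 4)
8 → hit
4 → hit
8 → hit
5 → miss, evict 8, frames (2 4 5)
4 → hit
5 → hit
4 → hit
Hits: 10.

10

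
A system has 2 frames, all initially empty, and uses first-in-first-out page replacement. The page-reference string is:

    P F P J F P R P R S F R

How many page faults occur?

8

P -> miss, frames (P)
F -> miss, frames (P F)
P -> hit
J -> miss, evict P, frames (F J)
F -> hit
P -> miss, evict F, frames (J P)
R -> miss, evict J, frames (P R)
P -> hit
R -> hit
S -> miss, evict P, frames (R S)
F -> miss, evict R, frames (S F)
R -> miss, evict S, frames (F R)
Page faults: 8.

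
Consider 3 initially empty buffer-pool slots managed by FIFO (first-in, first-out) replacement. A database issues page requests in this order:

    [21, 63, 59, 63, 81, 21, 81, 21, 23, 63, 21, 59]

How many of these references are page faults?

21: miss, frames [21]
63: miss, frames [21, 63]
59: miss, frames [21, 63, 59]
63: hit
81: miss, evict 21, frames [63, 59, 81]
21: miss, evict 63, frames [59, 81, 21]
81: hit
21: hit
23: miss, evict 59, frames [81, 21, 23]
63: miss, evict 81, frames [21, 23, 63]
21: hit
59: miss, evict 21, frames [23, 63, 59]
Page faults: 8.

8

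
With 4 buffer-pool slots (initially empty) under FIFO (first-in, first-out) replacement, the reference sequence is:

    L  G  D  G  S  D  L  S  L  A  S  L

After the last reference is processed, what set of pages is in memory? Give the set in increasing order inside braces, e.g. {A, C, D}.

{A, D, L, S}

L → fault, frames (L)
G → fault, frames (L G)
D → fault, frames (L G D)
G → hit
S → fault, frames (L G D S)
D → hit
L → hit
S → hit
L → hit
A → fault, evict L, frames (G D S A)
S → hit
L → fault, evict G, frames (D S A L)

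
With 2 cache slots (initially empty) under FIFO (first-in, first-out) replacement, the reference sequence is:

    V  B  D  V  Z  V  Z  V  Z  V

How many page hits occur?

V -> miss, frames (V)
B -> miss, frames (V B)
D -> miss, evict V, frames (B D)
V -> miss, evict B, frames (D V)
Z -> miss, evict D, frames (V Z)
V -> hit
Z -> hit
V -> hit
Z -> hit
V -> hit
Hits: 5.

5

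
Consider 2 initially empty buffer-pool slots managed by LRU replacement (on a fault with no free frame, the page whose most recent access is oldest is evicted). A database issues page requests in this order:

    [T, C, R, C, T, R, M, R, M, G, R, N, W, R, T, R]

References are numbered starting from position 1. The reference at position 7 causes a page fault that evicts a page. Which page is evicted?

pos 1: T: miss, frames (T)
pos 2: C: miss, frames (T C)
pos 3: R: miss, evict T, frames (C R)
pos 4: C: hit
pos 5: T: miss, evict R, frames (C T)
pos 6: R: miss, evict C, frames (T R)
pos 7: M: miss, evict T, frames (R M)
At position 7, page T is evicted.

T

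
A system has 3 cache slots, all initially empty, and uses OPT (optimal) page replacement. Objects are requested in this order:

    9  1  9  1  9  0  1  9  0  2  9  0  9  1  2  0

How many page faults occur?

5

9 → fault, frames [9]
1 → fault, frames [9, 1]
9 → hit
1 → hit
9 → hit
0 → fault, frames [9, 1, 0]
1 → hit
9 → hit
0 → hit
2 → fault, evict 1, frames [9, 0, 2]
9 → hit
0 → hit
9 → hit
1 → fault, evict 9, frames [0, 2, 1]
2 → hit
0 → hit
Page faults: 5.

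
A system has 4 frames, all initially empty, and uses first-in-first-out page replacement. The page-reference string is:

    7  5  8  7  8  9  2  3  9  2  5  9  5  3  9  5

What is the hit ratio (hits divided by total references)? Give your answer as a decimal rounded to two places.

7: miss, frames {7}
5: miss, frames {7,5}
8: miss, frames {7,5,8}
7: hit
8: hit
9: miss, frames {7,5,8,9}
2: miss, evict 7, frames {5,8,9,2}
3: miss, evict 5, frames {8,9,2,3}
9: hit
2: hit
5: miss, evict 8, frames {9,2,3,5}
9: hit
5: hit
3: hit
9: hit
5: hit
Hits: 9 of 16 references → 9/16 = 0.5625.

0.56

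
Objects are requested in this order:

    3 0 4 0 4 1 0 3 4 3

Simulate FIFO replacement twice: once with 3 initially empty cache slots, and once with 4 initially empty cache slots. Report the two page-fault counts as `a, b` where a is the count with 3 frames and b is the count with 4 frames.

5, 4

3 frames: F F F . . F . F . . → 5 faults.
4 frames: F F F . . F . . . . → 4 faults.
4 < 5: adding a frame reduced faults, as is typical.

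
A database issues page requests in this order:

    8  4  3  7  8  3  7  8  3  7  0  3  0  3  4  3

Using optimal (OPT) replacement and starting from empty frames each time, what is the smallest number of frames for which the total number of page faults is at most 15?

f=1: 16 faults
f=2: 9 faults
f=3: 6 faults
f=4: 5 faults
f=5: 5 faults
Smallest f with faults ≤ 15 is 2.

2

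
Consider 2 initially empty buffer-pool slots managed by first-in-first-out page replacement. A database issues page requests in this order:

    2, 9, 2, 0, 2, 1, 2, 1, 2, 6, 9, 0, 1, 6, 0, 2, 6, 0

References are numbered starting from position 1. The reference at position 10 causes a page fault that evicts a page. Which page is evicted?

pos 1: 2: fault, frames {2}
pos 2: 9: fault, frames {2,9}
pos 3: 2: hit
pos 4: 0: fault, evict 2, frames {9,0}
pos 5: 2: fault, evict 9, frames {0,2}
pos 6: 1: fault, evict 0, frames {2,1}
pos 7: 2: hit
pos 8: 1: hit
pos 9: 2: hit
pos 10: 6: fault, evict 2, frames {1,6}
At position 10, page 2 is evicted.

2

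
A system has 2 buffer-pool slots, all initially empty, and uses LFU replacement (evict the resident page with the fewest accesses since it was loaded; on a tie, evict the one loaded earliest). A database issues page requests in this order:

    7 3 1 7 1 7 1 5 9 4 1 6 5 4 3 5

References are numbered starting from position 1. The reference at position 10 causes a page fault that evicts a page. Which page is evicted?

pos 1: 7 -> fault, frames [7]
pos 2: 3 -> fault, frames [7, 3]
pos 3: 1 -> fault, evict 7, frames [3, 1]
pos 4: 7 -> fault, evict 3, frames [1, 7]
pos 5: 1 -> hit
pos 6: 7 -> hit
pos 7: 1 -> hit
pos 8: 5 -> fault, evict 7, frames [1, 5]
pos 9: 9 -> fault, evict 5, frames [1, 9]
pos 10: 4 -> fault, evict 9, frames [1, 4]
At position 10, page 9 is evicted.

9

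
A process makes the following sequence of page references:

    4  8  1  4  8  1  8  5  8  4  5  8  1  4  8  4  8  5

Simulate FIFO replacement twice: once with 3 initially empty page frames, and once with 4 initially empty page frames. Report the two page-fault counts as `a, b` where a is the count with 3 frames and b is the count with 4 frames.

3 frames: F F F . . . . F . F . F F . . . . F → 8 faults.
4 frames: F F F . . . . F . . . . . . . . . . → 4 faults.
4 < 8: adding a frame reduced faults, as is typical.

8, 4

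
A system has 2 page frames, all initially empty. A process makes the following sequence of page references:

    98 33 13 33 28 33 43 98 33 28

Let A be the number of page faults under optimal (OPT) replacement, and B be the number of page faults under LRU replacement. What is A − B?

Under OPT: F F F . F . F F . F → 7 faults.
Under LRU: F F F . F . F F F F → 8 faults.
A − B = 7 − 8 = -1.

-1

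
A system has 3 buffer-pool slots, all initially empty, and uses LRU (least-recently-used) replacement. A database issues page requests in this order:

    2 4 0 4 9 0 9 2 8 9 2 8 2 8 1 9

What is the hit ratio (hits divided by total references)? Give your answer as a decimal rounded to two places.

2 -> miss, frames {2}
4 -> miss, frames {2,4}
0 -> miss, frames {2,4,0}
4 -> hit
9 -> miss, evict 2, frames {0,4,9}
0 -> hit
9 -> hit
2 -> miss, evict 4, frames {0,9,2}
8 -> miss, evict 0, frames {9,2,8}
9 -> hit
2 -> hit
8 -> hit
2 -> hit
8 -> hit
1 -> miss, evict 9, frames {2,8,1}
9 -> miss, evict 2, frames {8,1,9}
Hits: 8 of 16 references → 8/16 = 0.5000.

0.50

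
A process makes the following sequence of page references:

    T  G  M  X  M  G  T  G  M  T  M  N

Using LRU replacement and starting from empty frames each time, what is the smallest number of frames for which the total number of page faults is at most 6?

3

f=1: 12 faults
f=2: 9 faults
f=3: 6 faults
f=4: 5 faults
f=5: 5 faults
Smallest f with faults ≤ 6 is 3.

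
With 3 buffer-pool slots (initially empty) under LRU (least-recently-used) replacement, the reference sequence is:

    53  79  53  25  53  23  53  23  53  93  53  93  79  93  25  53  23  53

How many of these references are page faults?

53: fault, frames [53]
79: fault, frames [53, 79]
53: hit
25: fault, frames [79, 53, 25]
53: hit
23: fault, evict 79, frames [25, 53, 23]
53: hit
23: hit
53: hit
93: fault, evict 25, frames [23, 53, 93]
53: hit
93: hit
79: fault, evict 23, frames [53, 93, 79]
93: hit
25: fault, evict 53, frames [79, 93, 25]
53: fault, evict 79, frames [93, 25, 53]
23: fault, evict 93, frames [25, 53, 23]
53: hit
Page faults: 9.

9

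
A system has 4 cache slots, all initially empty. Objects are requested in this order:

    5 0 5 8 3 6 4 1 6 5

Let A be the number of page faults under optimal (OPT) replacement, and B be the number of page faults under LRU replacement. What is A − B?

Under OPT: F F . F F F F F . . → 7 faults.
Under LRU: F F . F F F F F . F → 8 faults.
A − B = 7 − 8 = -1.

-1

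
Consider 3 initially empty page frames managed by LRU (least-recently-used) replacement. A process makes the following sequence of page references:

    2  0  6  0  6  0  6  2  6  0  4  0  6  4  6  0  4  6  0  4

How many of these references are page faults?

4

2: miss, frames {2}
0: miss, frames {2,0}
6: miss, frames {2,0,6}
0: hit
6: hit
0: hit
6: hit
2: hit
6: hit
0: hit
4: miss, evict 2, frames {6,0,4}
0: hit
6: hit
4: hit
6: hit
0: hit
4: hit
6: hit
0: hit
4: hit
Page faults: 4.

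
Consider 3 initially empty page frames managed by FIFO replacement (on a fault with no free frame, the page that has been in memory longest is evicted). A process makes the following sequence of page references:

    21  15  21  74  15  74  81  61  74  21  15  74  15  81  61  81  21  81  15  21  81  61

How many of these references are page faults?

14

21: fault, frames [21]
15: fault, frames [21, 15]
21: hit
74: fault, frames [21, 15, 74]
15: hit
74: hit
81: fault, evict 21, frames [15, 74, 81]
61: fault, evict 15, frames [74, 81, 61]
74: hit
21: fault, evict 74, frames [81, 61, 21]
15: fault, evict 81, frames [61, 21, 15]
74: fault, evict 61, frames [21, 15, 74]
15: hit
81: fault, evict 21, frames [15, 74, 81]
61: fault, evict 15, frames [74, 81, 61]
81: hit
21: fault, evict 74, frames [81, 61, 21]
81: hit
15: fault, evict 81, frames [61, 21, 15]
21: hit
81: fault, evict 61, frames [21, 15, 81]
61: fault, evict 21, frames [15, 81, 61]
Page faults: 14.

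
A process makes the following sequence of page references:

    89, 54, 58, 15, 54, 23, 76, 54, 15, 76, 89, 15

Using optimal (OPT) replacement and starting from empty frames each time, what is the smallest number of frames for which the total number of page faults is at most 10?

f=1: 12 faults
f=2: 8 faults
f=3: 7 faults
f=4: 6 faults
f=5: 6 faults
f=6: 6 faults
Smallest f with faults ≤ 10 is 2.

2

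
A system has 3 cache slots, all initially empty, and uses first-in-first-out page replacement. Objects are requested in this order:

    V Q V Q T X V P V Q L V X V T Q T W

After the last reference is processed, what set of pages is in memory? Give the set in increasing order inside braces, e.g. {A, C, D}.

V: miss, frames (V)
Q: miss, frames (V Q)
V: hit
Q: hit
T: miss, frames (V Q T)
X: miss, evict V, frames (Q T X)
V: miss, evict Q, frames (T X V)
P: miss, evict T, frames (X V P)
V: hit
Q: miss, evict X, frames (V P Q)
L: miss, evict V, frames (P Q L)
V: miss, evict P, frames (Q L V)
X: miss, evict Q, frames (L V X)
V: hit
T: miss, evict L, frames (V X T)
Q: miss, evict V, frames (X T Q)
T: hit
W: miss, evict X, frames (T Q W)

{Q, T, W}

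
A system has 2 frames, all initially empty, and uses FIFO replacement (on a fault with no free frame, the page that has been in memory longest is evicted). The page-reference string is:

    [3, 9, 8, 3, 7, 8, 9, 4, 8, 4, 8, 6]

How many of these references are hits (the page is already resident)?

2

3 → miss, frames {3}
9 → miss, frames {3,9}
8 → miss, evict 3, frames {9,8}
3 → miss, evict 9, frames {8,3}
7 → miss, evict 8, frames {3,7}
8 → miss, evict 3, frames {7,8}
9 → miss, evict 7, frames {8,9}
4 → miss, evict 8, frames {9,4}
8 → miss, evict 9, frames {4,8}
4 → hit
8 → hit
6 → miss, evict 4, frames {8,6}
Hits: 2.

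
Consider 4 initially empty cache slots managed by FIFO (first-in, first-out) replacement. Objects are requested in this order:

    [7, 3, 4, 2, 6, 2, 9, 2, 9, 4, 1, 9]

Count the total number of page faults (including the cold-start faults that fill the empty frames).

7 → miss, frames {7}
3 → miss, frames {7,3}
4 → miss, frames {7,3,4}
2 → miss, frames {7,3,4,2}
6 → miss, evict 7, frames {3,4,2,6}
2 → hit
9 → miss, evict 3, frames {4,2,6,9}
2 → hit
9 → hit
4 → hit
1 → miss, evict 4, frames {2,6,9,1}
9 → hit
Page faults: 7.

7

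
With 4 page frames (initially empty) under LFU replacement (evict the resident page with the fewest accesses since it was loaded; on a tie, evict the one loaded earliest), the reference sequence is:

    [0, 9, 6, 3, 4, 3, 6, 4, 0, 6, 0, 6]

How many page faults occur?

0: miss, frames [0]
9: miss, frames [0, 9]
6: miss, frames [0, 9, 6]
3: miss, frames [0, 9, 6, 3]
4: miss, evict 0, frames [9, 6, 3, 4]
3: hit
6: hit
4: hit
0: miss, evict 9, frames [6, 3, 4, 0]
6: hit
0: hit
6: hit
Page faults: 6.

6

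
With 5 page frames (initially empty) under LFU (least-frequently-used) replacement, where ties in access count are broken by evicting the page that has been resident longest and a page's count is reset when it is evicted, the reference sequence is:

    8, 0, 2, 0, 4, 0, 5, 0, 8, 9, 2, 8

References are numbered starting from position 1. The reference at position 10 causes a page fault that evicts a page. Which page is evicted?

pos 1: 8 -> fault, frames (8)
pos 2: 0 -> fault, frames (8 0)
pos 3: 2 -> fault, frames (8 0 2)
pos 4: 0 -> hit
pos 5: 4 -> fault, frames (8 0 2 4)
pos 6: 0 -> hit
pos 7: 5 -> fault, frames (8 0 2 4 5)
pos 8: 0 -> hit
pos 9: 8 -> hit
pos 10: 9 -> fault, evict 2, frames (8 0 4 5 9)
At position 10, page 2 is evicted.

2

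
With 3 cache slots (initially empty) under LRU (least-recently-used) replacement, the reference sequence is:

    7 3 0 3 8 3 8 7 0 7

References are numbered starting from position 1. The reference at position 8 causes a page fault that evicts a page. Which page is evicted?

0

pos 1: 7 → miss, frames {7}
pos 2: 3 → miss, frames {7,3}
pos 3: 0 → miss, frames {7,3,0}
pos 4: 3 → hit
pos 5: 8 → miss, evict 7, frames {0,3,8}
pos 6: 3 → hit
pos 7: 8 → hit
pos 8: 7 → miss, evict 0, frames {3,8,7}
At position 8, page 0 is evicted.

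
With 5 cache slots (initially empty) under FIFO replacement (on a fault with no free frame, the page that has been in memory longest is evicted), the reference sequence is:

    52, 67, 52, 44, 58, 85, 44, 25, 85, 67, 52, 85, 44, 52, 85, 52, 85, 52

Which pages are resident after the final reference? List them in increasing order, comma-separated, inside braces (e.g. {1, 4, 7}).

52 -> fault, frames (52)
67 -> fault, frames (52 67)
52 -> hit
44 -> fault, frames (52 67 44)
58 -> fault, frames (52 67 44 58)
85 -> fault, frames (52 67 44 58 85)
44 -> hit
25 -> fault, evict 52, frames (67 44 58 85 25)
85 -> hit
67 -> hit
52 -> fault, evict 67, frames (44 58 85 25 52)
85 -> hit
44 -> hit
52 -> hit
85 -> hit
52 -> hit
85 -> hit
52 -> hit

{25, 44, 52, 58, 85}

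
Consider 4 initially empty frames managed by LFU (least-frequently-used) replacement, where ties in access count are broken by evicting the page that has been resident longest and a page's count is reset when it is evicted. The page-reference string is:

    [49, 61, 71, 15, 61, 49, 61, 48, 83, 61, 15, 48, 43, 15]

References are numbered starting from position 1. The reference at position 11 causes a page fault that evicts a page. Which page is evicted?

pos 1: 49 -> miss, frames (49)
pos 2: 61 -> miss, frames (49 61)
pos 3: 71 -> miss, frames (49 61 71)
pos 4: 15 -> miss, frames (49 61 71 15)
pos 5: 61 -> hit
pos 6: 49 -> hit
pos 7: 61 -> hit
pos 8: 48 -> miss, evict 71, frames (49 61 15 48)
pos 9: 83 -> miss, evict 15, frames (49 61 48 83)
pos 10: 61 -> hit
pos 11: 15 -> miss, evict 48, frames (49 61 83 15)
At position 11, page 48 is evicted.

48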